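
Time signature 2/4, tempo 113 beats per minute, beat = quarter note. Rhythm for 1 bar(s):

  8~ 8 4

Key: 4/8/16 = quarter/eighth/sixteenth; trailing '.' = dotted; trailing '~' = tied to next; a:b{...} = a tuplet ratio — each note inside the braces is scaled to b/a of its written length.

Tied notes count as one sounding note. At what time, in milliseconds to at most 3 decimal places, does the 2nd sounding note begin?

1. 0.0ms @ 0 + 530.973ms (1)
2. 530.973ms @ 1 + 530.973ms (1)

note 2 onset = 1b = 530.973ms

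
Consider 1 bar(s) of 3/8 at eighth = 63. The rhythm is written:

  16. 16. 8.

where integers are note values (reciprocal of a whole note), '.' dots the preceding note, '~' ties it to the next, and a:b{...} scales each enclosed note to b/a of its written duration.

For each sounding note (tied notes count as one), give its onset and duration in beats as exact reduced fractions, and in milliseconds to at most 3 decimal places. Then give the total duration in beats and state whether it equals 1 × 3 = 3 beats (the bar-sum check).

1) 0.0ms=0b +714.286ms=3/4b
2) 714.286ms=3/4b +714.286ms=3/4b
3) 1428.571ms=3/2b +1428.571ms=3/2b
Σ=3b of 3 (63bpm 3/8) — PASS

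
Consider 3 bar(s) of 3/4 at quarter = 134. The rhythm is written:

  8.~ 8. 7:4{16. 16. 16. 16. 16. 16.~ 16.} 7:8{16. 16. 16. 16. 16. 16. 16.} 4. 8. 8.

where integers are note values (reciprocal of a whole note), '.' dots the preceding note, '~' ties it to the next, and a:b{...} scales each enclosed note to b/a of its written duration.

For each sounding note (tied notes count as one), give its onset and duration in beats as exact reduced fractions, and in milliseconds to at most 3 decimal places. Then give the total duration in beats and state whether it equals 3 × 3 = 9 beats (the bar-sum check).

1) 0.0ms=0b +671.642ms=3/2b
2) 671.642ms=3/2b +95.949ms=3/14b
3) 767.591ms=12/7b +95.949ms=3/14b
4) 863.539ms=27/14b +95.949ms=3/14b
5) 959.488ms=15/7b +95.949ms=3/14b
6) 1055.437ms=33/14b +95.949ms=3/14b
7) 1151.386ms=18/7b +191.898ms=3/7b
8) 1343.284ms=3b +191.898ms=3/7b
9) 1535.181ms=24/7b +191.898ms=3/7b
10) 1727.079ms=27/7b +191.898ms=3/7b
11) 1918.977ms=30/7b +191.898ms=3/7b
12) 2110.874ms=33/7b +191.898ms=3/7b
13) 2302.772ms=36/7b +191.898ms=3/7b
14) 2494.67ms=39/7b +191.898ms=3/7b
15) 2686.567ms=6b +671.642ms=3/2b
16) 3358.209ms=15/2b +335.821ms=3/4b
17) 3694.03ms=33/4b +335.821ms=3/4b
Σ=9b of 9 (134bpm 3/4) — PASS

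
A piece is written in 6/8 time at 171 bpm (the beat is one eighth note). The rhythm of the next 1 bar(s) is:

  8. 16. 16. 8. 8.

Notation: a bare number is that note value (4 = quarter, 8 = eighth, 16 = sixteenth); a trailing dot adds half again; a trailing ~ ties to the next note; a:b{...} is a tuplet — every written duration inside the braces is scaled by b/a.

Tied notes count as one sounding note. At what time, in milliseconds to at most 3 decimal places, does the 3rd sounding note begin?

1. 0.0ms @ 0 + 526.316ms (3/2)
2. 526.316ms @ 3/2 + 263.158ms (3/4)
3. 789.474ms @ 9/4 + 263.158ms (3/4)
4. 1052.632ms @ 3 + 526.316ms (3/2)
5. 1578.947ms @ 9/2 + 526.316ms (3/2)

note 3 onset = 9/4b = 789.474ms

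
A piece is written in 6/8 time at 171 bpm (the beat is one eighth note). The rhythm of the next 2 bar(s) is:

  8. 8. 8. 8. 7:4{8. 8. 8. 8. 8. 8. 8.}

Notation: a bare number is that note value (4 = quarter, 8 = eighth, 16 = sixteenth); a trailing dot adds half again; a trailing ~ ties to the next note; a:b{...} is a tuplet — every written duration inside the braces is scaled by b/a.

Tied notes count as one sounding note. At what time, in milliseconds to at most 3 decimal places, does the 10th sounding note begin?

note 10 onset = 72/7b = 3609.023ms

1. 0.0ms @ 0 + 526.316ms (3/2)
2. 526.316ms @ 3/2 + 526.316ms (3/2)
3. 1052.632ms @ 3 + 526.316ms (3/2)
4. 1578.947ms @ 9/2 + 526.316ms (3/2)
5. 2105.263ms @ 6 + 300.752ms (6/7)
6. 2406.015ms @ 48/7 + 300.752ms (6/7)
7. 2706.767ms @ 54/7 + 300.752ms (6/7)
8. 3007.519ms @ 60/7 + 300.752ms (6/7)
9. 3308.271ms @ 66/7 + 300.752ms (6/7)
10. 3609.023ms @ 72/7 + 300.752ms (6/7)
11. 3909.774ms @ 78/7 + 300.752ms (6/7)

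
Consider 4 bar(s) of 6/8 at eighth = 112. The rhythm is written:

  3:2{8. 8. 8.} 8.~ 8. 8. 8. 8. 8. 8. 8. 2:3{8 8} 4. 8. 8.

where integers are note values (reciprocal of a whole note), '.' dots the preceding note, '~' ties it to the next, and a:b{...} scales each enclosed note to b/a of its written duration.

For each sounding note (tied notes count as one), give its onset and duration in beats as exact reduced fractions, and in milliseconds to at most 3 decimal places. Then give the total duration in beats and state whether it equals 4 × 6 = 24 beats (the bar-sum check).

1) 0.0ms=0b +535.714ms=1b
2) 535.714ms=1b +535.714ms=1b
3) 1071.429ms=2b +535.714ms=1b
4) 1607.143ms=3b +1607.143ms=3b
5) 3214.286ms=6b +803.571ms=3/2b
6) 4017.857ms=15/2b +803.571ms=3/2b
7) 4821.429ms=9b +803.571ms=3/2b
8) 5625.0ms=21/2b +803.571ms=3/2b
9) 6428.571ms=12b +803.571ms=3/2b
10) 7232.143ms=27/2b +803.571ms=3/2b
11) 8035.714ms=15b +803.571ms=3/2b
12) 8839.286ms=33/2b +803.571ms=3/2b
13) 9642.857ms=18b +1607.143ms=3b
14) 11250.0ms=21b +803.571ms=3/2b
15) 12053.571ms=45/2b +803.571ms=3/2b
Σ=24b of 24 (112bpm 6/8) — PASS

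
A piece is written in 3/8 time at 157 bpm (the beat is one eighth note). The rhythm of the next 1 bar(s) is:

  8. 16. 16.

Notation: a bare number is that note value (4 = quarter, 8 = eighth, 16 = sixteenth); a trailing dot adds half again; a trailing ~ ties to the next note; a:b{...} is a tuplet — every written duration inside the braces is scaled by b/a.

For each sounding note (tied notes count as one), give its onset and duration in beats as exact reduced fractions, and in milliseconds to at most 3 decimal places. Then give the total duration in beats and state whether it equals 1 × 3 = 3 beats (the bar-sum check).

1) 0.0ms=0b +573.248ms=3/2b
2) 573.248ms=3/2b +286.624ms=3/4b
3) 859.873ms=9/4b +286.624ms=3/4b
Σ=3b of 3 (157bpm 3/8) — PASS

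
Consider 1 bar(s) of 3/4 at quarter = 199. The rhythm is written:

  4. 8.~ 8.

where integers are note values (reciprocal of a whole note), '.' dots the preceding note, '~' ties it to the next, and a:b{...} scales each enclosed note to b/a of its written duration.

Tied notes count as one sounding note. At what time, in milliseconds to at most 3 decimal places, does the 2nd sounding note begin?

note 2 onset = 3/2b = 452.261ms

1. 0.0ms @ 0 + 452.261ms (3/2)
2. 452.261ms @ 3/2 + 452.261ms (3/2)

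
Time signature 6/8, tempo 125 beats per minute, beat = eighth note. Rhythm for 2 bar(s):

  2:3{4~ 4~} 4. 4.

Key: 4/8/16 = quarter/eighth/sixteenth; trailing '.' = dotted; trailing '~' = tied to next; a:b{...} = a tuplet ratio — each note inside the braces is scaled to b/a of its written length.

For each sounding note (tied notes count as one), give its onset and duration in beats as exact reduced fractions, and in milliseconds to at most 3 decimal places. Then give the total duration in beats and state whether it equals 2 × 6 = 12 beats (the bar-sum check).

1) 0.0ms=0b +4320.0ms=9b
2) 4320.0ms=9b +1440.0ms=3b
Σ=12b of 12 (125bpm 6/8) — PASS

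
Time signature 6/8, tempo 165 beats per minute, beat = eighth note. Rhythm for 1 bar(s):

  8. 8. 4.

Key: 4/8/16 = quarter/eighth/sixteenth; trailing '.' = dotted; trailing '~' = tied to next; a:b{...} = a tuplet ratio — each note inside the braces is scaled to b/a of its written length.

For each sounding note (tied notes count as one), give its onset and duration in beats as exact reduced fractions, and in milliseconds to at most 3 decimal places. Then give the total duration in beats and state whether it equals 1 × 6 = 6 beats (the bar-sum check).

1) 0.0ms=0b +545.455ms=3/2b
2) 545.455ms=3/2b +545.455ms=3/2b
3) 1090.909ms=3b +1090.909ms=3b
Σ=6b of 6 (165bpm 6/8) — PASS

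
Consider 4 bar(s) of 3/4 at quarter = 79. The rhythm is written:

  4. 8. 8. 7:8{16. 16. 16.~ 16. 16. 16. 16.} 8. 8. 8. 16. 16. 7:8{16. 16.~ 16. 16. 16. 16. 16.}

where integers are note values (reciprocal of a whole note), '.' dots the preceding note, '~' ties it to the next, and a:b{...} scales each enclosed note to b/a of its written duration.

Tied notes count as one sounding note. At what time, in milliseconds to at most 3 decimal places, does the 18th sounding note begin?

1. 0.0ms @ 0 + 1139.241ms (3/2)
2. 1139.241ms @ 3/2 + 569.62ms (3/4)
3. 1708.861ms @ 9/4 + 569.62ms (3/4)
4. 2278.481ms @ 3 + 325.497ms (3/7)
5. 2603.978ms @ 24/7 + 325.497ms (3/7)
6. 2929.476ms @ 27/7 + 650.995ms (6/7)
7. 3580.47ms @ 33/7 + 325.497ms (3/7)
8. 3905.967ms @ 36/7 + 325.497ms (3/7)
9. 4231.465ms @ 39/7 + 325.497ms (3/7)
10. 4556.962ms @ 6 + 569.62ms (3/4)
11. 5126.582ms @ 27/4 + 569.62ms (3/4)
12. 5696.203ms @ 15/2 + 569.62ms (3/4)
13. 6265.823ms @ 33/4 + 284.81ms (3/8)
14. 6550.633ms @ 69/8 + 284.81ms (3/8)
15. 6835.443ms @ 9 + 325.497ms (3/7)
16. 7160.94ms @ 66/7 + 650.995ms (6/7)
17. 7811.935ms @ 72/7 + 325.497ms (3/7)
18. 8137.432ms @ 75/7 + 325.497ms (3/7)
19. 8462.929ms @ 78/7 + 325.497ms (3/7)
20. 8788.427ms @ 81/7 + 325.497ms (3/7)

note 18 onset = 75/7b = 8137.432ms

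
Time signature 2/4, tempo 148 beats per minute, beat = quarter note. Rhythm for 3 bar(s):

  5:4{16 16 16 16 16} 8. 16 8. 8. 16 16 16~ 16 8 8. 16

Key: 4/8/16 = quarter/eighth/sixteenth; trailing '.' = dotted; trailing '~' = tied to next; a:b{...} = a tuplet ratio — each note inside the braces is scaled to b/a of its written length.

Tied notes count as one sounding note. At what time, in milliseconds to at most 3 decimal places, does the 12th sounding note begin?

1. 0.0ms @ 0 + 81.081ms (1/5)
2. 81.081ms @ 1/5 + 81.081ms (1/5)
3. 162.162ms @ 2/5 + 81.081ms (1/5)
4. 243.243ms @ 3/5 + 81.081ms (1/5)
5. 324.324ms @ 4/5 + 81.081ms (1/5)
6. 405.405ms @ 1 + 304.054ms (3/4)
7. 709.459ms @ 7/4 + 101.351ms (1/4)
8. 810.811ms @ 2 + 304.054ms (3/4)
9. 1114.865ms @ 11/4 + 304.054ms (3/4)
10. 1418.919ms @ 7/2 + 101.351ms (1/4)
11. 1520.27ms @ 15/4 + 101.351ms (1/4)
12. 1621.622ms @ 4 + 202.703ms (1/2)
13. 1824.324ms @ 9/2 + 202.703ms (1/2)
14. 2027.027ms @ 5 + 304.054ms (3/4)
15. 2331.081ms @ 23/4 + 101.351ms (1/4)

note 12 onset = 4b = 1621.622ms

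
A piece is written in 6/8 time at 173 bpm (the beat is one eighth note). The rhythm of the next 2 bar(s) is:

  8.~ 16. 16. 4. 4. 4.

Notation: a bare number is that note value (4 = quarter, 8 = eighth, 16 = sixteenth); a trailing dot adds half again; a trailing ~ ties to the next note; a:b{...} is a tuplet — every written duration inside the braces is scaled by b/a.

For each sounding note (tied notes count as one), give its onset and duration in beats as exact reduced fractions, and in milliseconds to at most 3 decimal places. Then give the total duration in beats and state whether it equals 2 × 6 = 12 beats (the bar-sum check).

1) 0.0ms=0b +780.347ms=9/4b
2) 780.347ms=9/4b +260.116ms=3/4b
3) 1040.462ms=3b +1040.462ms=3b
4) 2080.925ms=6b +1040.462ms=3b
5) 3121.387ms=9b +1040.462ms=3b
Σ=12b of 12 (173bpm 6/8) — PASS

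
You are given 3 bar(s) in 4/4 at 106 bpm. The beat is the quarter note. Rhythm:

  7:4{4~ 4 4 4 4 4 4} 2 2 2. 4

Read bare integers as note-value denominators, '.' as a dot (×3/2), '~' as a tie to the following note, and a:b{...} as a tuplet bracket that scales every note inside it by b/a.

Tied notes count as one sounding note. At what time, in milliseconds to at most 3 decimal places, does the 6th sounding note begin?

note 6 onset = 24/7b = 1940.701ms

1. 0.0ms @ 0 + 646.9ms (8/7)
2. 646.9ms @ 8/7 + 323.45ms (4/7)
3. 970.35ms @ 12/7 + 323.45ms (4/7)
4. 1293.801ms @ 16/7 + 323.45ms (4/7)
5. 1617.251ms @ 20/7 + 323.45ms (4/7)
6. 1940.701ms @ 24/7 + 323.45ms (4/7)
7. 2264.151ms @ 4 + 1132.075ms (2)
8. 3396.226ms @ 6 + 1132.075ms (2)
9. 4528.302ms @ 8 + 1698.113ms (3)
10. 6226.415ms @ 11 + 566.038ms (1)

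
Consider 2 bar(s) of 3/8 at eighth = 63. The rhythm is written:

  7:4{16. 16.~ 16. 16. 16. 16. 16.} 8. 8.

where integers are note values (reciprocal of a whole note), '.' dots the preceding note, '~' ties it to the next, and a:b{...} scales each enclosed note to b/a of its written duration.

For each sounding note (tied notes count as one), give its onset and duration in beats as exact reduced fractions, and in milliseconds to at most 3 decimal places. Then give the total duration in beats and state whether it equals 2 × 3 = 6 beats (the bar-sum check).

1) 0.0ms=0b +408.163ms=3/7b
2) 408.163ms=3/7b +816.327ms=6/7b
3) 1224.49ms=9/7b +408.163ms=3/7b
4) 1632.653ms=12/7b +408.163ms=3/7b
5) 2040.816ms=15/7b +408.163ms=3/7b
6) 2448.98ms=18/7b +408.163ms=3/7b
7) 2857.143ms=3b +1428.571ms=3/2b
8) 4285.714ms=9/2b +1428.571ms=3/2b
Σ=6b of 6 (63bpm 3/8) — PASS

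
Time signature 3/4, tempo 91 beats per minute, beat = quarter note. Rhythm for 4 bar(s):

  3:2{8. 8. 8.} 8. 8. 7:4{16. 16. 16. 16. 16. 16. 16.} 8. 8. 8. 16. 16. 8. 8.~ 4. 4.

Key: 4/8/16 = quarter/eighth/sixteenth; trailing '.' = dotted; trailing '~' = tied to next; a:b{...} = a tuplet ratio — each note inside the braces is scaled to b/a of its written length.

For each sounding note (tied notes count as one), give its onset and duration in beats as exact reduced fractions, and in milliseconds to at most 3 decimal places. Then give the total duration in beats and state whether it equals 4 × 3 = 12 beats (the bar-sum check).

1) 0.0ms=0b +329.67ms=1/2b
2) 329.67ms=1/2b +329.67ms=1/2b
3) 659.341ms=1b +329.67ms=1/2b
4) 989.011ms=3/2b +494.505ms=3/4b
5) 1483.516ms=9/4b +494.505ms=3/4b
6) 1978.022ms=3b +141.287ms=3/14b
7) 2119.309ms=45/14b +141.287ms=3/14b
8) 2260.597ms=24/7b +141.287ms=3/14b
9) 2401.884ms=51/14b +141.287ms=3/14b
10) 2543.171ms=27/7b +141.287ms=3/14b
11) 2684.458ms=57/14b +141.287ms=3/14b
12) 2825.746ms=30/7b +141.287ms=3/14b
13) 2967.033ms=9/2b +494.505ms=3/4b
14) 3461.538ms=21/4b +494.505ms=3/4b
15) 3956.044ms=6b +494.505ms=3/4b
16) 4450.549ms=27/4b +247.253ms=3/8b
17) 4697.802ms=57/8b +247.253ms=3/8b
18) 4945.055ms=15/2b +494.505ms=3/4b
19) 5439.56ms=33/4b +1483.516ms=9/4b
20) 6923.077ms=21/2b +989.011ms=3/2b
Σ=12b of 12 (91bpm 3/4) — PASS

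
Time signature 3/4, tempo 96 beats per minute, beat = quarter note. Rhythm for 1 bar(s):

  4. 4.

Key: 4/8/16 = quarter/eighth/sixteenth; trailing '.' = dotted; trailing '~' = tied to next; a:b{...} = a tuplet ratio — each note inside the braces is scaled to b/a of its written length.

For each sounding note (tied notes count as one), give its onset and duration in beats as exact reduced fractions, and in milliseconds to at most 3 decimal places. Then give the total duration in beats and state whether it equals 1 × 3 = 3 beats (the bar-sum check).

1) 0.0ms=0b +937.5ms=3/2b
2) 937.5ms=3/2b +937.5ms=3/2b
Σ=3b of 3 (96bpm 3/4) — PASS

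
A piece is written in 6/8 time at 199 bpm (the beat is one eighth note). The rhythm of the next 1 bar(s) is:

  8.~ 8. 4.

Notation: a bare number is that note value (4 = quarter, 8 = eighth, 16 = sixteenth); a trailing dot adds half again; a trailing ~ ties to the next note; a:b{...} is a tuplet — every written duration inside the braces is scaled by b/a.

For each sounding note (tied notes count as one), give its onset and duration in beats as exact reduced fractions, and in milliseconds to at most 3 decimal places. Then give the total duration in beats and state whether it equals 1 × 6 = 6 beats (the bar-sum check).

1) 0.0ms=0b +904.523ms=3b
2) 904.523ms=3b +904.523ms=3b
Σ=6b of 6 (199bpm 6/8) — PASS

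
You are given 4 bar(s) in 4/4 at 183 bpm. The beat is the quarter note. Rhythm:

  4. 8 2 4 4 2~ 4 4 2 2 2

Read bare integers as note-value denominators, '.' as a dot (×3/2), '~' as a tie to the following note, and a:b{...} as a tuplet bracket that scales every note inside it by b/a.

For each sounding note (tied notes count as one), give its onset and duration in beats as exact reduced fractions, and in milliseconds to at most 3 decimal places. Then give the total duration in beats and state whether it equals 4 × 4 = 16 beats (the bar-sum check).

1) 0.0ms=0b +491.803ms=3/2b
2) 491.803ms=3/2b +163.934ms=1/2b
3) 655.738ms=2b +655.738ms=2b
4) 1311.475ms=4b +327.869ms=1b
5) 1639.344ms=5b +327.869ms=1b
6) 1967.213ms=6b +983.607ms=3b
7) 2950.82ms=9b +327.869ms=1b
8) 3278.689ms=10b +655.738ms=2b
9) 3934.426ms=12b +655.738ms=2b
10) 4590.164ms=14b +655.738ms=2b
Σ=16b of 16 (183bpm 4/4) — PASS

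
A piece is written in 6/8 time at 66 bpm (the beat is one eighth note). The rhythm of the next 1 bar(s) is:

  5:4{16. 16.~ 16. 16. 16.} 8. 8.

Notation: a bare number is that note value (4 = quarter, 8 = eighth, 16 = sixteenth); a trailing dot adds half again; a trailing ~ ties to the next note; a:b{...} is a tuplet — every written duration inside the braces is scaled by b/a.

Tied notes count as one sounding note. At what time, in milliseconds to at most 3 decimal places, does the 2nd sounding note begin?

note 2 onset = 3/5b = 545.455ms

1. 0.0ms @ 0 + 545.455ms (3/5)
2. 545.455ms @ 3/5 + 1090.909ms (6/5)
3. 1636.364ms @ 9/5 + 545.455ms (3/5)
4. 2181.818ms @ 12/5 + 545.455ms (3/5)
5. 2727.273ms @ 3 + 1363.636ms (3/2)
6. 4090.909ms @ 9/2 + 1363.636ms (3/2)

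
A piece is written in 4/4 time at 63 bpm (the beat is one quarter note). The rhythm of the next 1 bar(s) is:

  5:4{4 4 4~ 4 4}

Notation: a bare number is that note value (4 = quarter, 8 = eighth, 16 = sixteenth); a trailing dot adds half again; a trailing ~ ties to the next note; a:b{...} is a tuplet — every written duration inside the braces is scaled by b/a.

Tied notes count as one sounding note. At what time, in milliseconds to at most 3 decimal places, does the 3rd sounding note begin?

1. 0.0ms @ 0 + 761.905ms (4/5)
2. 761.905ms @ 4/5 + 761.905ms (4/5)
3. 1523.81ms @ 8/5 + 1523.81ms (8/5)
4. 3047.619ms @ 16/5 + 761.905ms (4/5)

note 3 onset = 8/5b = 1523.81ms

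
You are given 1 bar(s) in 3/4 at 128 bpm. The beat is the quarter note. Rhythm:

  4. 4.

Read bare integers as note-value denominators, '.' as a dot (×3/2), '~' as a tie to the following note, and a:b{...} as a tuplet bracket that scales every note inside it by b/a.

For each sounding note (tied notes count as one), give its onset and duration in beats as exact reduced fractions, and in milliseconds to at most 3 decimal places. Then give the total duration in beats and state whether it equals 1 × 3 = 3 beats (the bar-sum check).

1) 0.0ms=0b +703.125ms=3/2b
2) 703.125ms=3/2b +703.125ms=3/2b
Σ=3b of 3 (128bpm 3/4) — PASS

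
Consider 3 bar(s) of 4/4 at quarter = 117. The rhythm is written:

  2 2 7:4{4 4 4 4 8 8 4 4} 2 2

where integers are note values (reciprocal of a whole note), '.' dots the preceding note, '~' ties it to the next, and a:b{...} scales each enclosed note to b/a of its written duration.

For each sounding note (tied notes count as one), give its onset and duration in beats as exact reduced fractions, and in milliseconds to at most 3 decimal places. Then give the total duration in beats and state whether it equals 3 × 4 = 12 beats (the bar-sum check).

1) 0.0ms=0b +1025.641ms=2b
2) 1025.641ms=2b +1025.641ms=2b
3) 2051.282ms=4b +293.04ms=4/7b
4) 2344.322ms=32/7b +293.04ms=4/7b
5) 2637.363ms=36/7b +293.04ms=4/7b
6) 2930.403ms=40/7b +293.04ms=4/7b
7) 3223.443ms=44/7b +146.52ms=2/7b
8) 3369.963ms=46/7b +146.52ms=2/7b
9) 3516.484ms=48/7b +293.04ms=4/7b
10) 3809.524ms=52/7b +293.04ms=4/7b
11) 4102.564ms=8b +1025.641ms=2b
12) 5128.205ms=10b +1025.641ms=2b
Σ=12b of 12 (117bpm 4/4) — PASS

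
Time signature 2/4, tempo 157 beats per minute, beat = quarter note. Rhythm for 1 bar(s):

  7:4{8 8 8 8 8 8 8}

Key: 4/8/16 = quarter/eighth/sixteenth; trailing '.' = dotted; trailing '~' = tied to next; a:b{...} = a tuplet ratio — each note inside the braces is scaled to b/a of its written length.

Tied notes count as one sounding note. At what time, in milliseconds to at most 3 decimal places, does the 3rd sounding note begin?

note 3 onset = 4/7b = 218.38ms

1. 0.0ms @ 0 + 109.19ms (2/7)
2. 109.19ms @ 2/7 + 109.19ms (2/7)
3. 218.38ms @ 4/7 + 109.19ms (2/7)
4. 327.571ms @ 6/7 + 109.19ms (2/7)
5. 436.761ms @ 8/7 + 109.19ms (2/7)
6. 545.951ms @ 10/7 + 109.19ms (2/7)
7. 655.141ms @ 12/7 + 109.19ms (2/7)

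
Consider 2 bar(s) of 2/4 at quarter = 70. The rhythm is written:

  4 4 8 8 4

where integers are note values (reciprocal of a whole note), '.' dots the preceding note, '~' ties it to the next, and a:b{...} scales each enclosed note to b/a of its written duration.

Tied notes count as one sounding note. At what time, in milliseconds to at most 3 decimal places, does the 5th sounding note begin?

note 5 onset = 3b = 2571.429ms

1. 0.0ms @ 0 + 857.143ms (1)
2. 857.143ms @ 1 + 857.143ms (1)
3. 1714.286ms @ 2 + 428.571ms (1/2)
4. 2142.857ms @ 5/2 + 428.571ms (1/2)
5. 2571.429ms @ 3 + 857.143ms (1)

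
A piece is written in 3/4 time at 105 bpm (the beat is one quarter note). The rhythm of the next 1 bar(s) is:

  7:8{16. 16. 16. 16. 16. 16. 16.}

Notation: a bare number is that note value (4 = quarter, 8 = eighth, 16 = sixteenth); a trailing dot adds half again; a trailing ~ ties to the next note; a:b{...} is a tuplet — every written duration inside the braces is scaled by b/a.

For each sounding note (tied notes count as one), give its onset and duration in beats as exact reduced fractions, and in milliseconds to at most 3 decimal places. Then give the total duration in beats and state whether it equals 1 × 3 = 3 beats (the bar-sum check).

1) 0.0ms=0b +244.898ms=3/7b
2) 244.898ms=3/7b +244.898ms=3/7b
3) 489.796ms=6/7b +244.898ms=3/7b
4) 734.694ms=9/7b +244.898ms=3/7b
5) 979.592ms=12/7b +244.898ms=3/7b
6) 1224.49ms=15/7b +244.898ms=3/7b
7) 1469.388ms=18/7b +244.898ms=3/7b
Σ=3b of 3 (105bpm 3/4) — PASS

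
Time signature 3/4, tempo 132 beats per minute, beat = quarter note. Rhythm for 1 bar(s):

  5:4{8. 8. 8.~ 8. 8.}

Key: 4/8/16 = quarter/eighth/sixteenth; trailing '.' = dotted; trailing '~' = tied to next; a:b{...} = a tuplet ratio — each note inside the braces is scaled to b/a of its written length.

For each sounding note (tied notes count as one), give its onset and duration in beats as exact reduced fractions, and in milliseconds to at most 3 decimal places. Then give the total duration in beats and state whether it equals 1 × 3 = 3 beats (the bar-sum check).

1) 0.0ms=0b +272.727ms=3/5b
2) 272.727ms=3/5b +272.727ms=3/5b
3) 545.455ms=6/5b +545.455ms=6/5b
4) 1090.909ms=12/5b +272.727ms=3/5b
Σ=3b of 3 (132bpm 3/4) — PASS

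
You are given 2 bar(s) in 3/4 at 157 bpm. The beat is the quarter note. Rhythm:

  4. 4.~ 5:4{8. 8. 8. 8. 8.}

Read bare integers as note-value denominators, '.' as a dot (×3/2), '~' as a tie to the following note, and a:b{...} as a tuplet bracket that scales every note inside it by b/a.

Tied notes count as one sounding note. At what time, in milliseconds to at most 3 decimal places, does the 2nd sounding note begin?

1. 0.0ms @ 0 + 573.248ms (3/2)
2. 573.248ms @ 3/2 + 802.548ms (21/10)
3. 1375.796ms @ 18/5 + 229.299ms (3/5)
4. 1605.096ms @ 21/5 + 229.299ms (3/5)
5. 1834.395ms @ 24/5 + 229.299ms (3/5)
6. 2063.694ms @ 27/5 + 229.299ms (3/5)

note 2 onset = 3/2b = 573.248ms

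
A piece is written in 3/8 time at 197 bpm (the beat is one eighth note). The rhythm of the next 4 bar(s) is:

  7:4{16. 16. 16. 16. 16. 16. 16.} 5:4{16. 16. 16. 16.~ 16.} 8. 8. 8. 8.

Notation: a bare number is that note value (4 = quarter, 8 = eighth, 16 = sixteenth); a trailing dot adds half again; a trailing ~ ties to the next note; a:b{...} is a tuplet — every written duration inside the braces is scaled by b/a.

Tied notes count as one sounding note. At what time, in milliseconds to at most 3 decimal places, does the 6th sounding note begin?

1. 0.0ms @ 0 + 130.529ms (3/7)
2. 130.529ms @ 3/7 + 130.529ms (3/7)
3. 261.059ms @ 6/7 + 130.529ms (3/7)
4. 391.588ms @ 9/7 + 130.529ms (3/7)
5. 522.117ms @ 12/7 + 130.529ms (3/7)
6. 652.647ms @ 15/7 + 130.529ms (3/7)
7. 783.176ms @ 18/7 + 130.529ms (3/7)
8. 913.706ms @ 3 + 182.741ms (3/5)
9. 1096.447ms @ 18/5 + 182.741ms (3/5)
10. 1279.188ms @ 21/5 + 182.741ms (3/5)
11. 1461.929ms @ 24/5 + 365.482ms (6/5)
12. 1827.411ms @ 6 + 456.853ms (3/2)
13. 2284.264ms @ 15/2 + 456.853ms (3/2)
14. 2741.117ms @ 9 + 456.853ms (3/2)
15. 3197.97ms @ 21/2 + 456.853ms (3/2)

note 6 onset = 15/7b = 652.647ms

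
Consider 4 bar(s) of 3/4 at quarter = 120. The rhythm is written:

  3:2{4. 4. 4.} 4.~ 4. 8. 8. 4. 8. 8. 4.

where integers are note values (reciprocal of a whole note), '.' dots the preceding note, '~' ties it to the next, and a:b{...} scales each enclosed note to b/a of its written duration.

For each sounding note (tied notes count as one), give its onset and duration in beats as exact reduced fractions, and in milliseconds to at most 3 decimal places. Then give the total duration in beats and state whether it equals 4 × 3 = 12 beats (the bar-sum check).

1) 0.0ms=0b +500.0ms=1b
2) 500.0ms=1b +500.0ms=1b
3) 1000.0ms=2b +500.0ms=1b
4) 1500.0ms=3b +1500.0ms=3b
5) 3000.0ms=6b +375.0ms=3/4b
6) 3375.0ms=27/4b +375.0ms=3/4b
7) 3750.0ms=15/2b +750.0ms=3/2b
8) 4500.0ms=9b +375.0ms=3/4b
9) 4875.0ms=39/4b +375.0ms=3/4b
10) 5250.0ms=21/2b +750.0ms=3/2b
Σ=12b of 12 (120bpm 3/4) — PASS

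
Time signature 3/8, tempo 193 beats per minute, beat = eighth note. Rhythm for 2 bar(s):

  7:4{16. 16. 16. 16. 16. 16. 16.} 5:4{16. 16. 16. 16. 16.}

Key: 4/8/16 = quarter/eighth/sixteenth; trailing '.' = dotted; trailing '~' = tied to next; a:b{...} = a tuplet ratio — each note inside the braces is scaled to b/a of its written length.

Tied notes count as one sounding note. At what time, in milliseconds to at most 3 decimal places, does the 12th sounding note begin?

1. 0.0ms @ 0 + 133.235ms (3/7)
2. 133.235ms @ 3/7 + 133.235ms (3/7)
3. 266.469ms @ 6/7 + 133.235ms (3/7)
4. 399.704ms @ 9/7 + 133.235ms (3/7)
5. 532.939ms @ 12/7 + 133.235ms (3/7)
6. 666.173ms @ 15/7 + 133.235ms (3/7)
7. 799.408ms @ 18/7 + 133.235ms (3/7)
8. 932.642ms @ 3 + 186.528ms (3/5)
9. 1119.171ms @ 18/5 + 186.528ms (3/5)
10. 1305.699ms @ 21/5 + 186.528ms (3/5)
11. 1492.228ms @ 24/5 + 186.528ms (3/5)
12. 1678.756ms @ 27/5 + 186.528ms (3/5)

note 12 onset = 27/5b = 1678.756ms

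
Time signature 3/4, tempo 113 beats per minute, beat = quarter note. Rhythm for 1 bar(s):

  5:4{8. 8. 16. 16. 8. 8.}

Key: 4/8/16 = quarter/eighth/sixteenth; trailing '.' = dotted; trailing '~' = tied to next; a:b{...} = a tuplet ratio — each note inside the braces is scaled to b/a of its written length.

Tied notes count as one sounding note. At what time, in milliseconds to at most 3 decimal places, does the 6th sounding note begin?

1. 0.0ms @ 0 + 318.584ms (3/5)
2. 318.584ms @ 3/5 + 318.584ms (3/5)
3. 637.168ms @ 6/5 + 159.292ms (3/10)
4. 796.46ms @ 3/2 + 159.292ms (3/10)
5. 955.752ms @ 9/5 + 318.584ms (3/5)
6. 1274.336ms @ 12/5 + 318.584ms (3/5)

note 6 onset = 12/5b = 1274.336ms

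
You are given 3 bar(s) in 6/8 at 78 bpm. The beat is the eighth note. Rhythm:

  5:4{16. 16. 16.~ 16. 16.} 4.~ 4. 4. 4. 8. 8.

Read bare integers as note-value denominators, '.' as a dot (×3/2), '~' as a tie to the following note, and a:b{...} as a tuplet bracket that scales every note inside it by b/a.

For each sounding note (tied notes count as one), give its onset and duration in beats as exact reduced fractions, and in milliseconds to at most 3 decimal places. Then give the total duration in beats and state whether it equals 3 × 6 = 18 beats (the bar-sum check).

1) 0.0ms=0b +461.538ms=3/5b
2) 461.538ms=3/5b +461.538ms=3/5b
3) 923.077ms=6/5b +923.077ms=6/5b
4) 1846.154ms=12/5b +461.538ms=3/5b
5) 2307.692ms=3b +4615.385ms=6b
6) 6923.077ms=9b +2307.692ms=3b
7) 9230.769ms=12b +2307.692ms=3b
8) 11538.462ms=15b +1153.846ms=3/2b
9) 12692.308ms=33/2b +1153.846ms=3/2b
Σ=18b of 18 (78bpm 6/8) — PASS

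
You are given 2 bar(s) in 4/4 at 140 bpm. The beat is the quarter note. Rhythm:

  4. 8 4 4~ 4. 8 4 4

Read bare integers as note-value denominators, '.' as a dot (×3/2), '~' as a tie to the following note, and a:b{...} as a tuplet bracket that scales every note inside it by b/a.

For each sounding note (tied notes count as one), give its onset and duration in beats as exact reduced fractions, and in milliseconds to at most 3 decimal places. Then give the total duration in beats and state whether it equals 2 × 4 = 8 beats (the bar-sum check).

1) 0.0ms=0b +642.857ms=3/2b
2) 642.857ms=3/2b +214.286ms=1/2b
3) 857.143ms=2b +428.571ms=1b
4) 1285.714ms=3b +1071.429ms=5/2b
5) 2357.143ms=11/2b +214.286ms=1/2b
6) 2571.429ms=6b +428.571ms=1b
7) 3000.0ms=7b +428.571ms=1b
Σ=8b of 8 (140bpm 4/4) — PASS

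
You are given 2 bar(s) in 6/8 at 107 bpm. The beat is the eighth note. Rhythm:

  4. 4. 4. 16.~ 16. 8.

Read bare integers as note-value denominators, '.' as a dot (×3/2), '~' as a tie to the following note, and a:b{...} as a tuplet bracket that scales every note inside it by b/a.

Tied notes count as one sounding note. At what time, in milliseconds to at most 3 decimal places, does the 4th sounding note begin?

1. 0.0ms @ 0 + 1682.243ms (3)
2. 1682.243ms @ 3 + 1682.243ms (3)
3. 3364.486ms @ 6 + 1682.243ms (3)
4. 5046.729ms @ 9 + 841.121ms (3/2)
5. 5887.85ms @ 21/2 + 841.121ms (3/2)

note 4 onset = 9b = 5046.729ms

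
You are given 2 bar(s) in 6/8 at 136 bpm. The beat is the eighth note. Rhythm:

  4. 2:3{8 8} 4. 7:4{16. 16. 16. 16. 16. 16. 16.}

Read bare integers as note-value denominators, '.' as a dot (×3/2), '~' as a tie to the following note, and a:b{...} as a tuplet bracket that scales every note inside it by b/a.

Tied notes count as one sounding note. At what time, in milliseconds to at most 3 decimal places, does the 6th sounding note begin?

note 6 onset = 66/7b = 4159.664ms

1. 0.0ms @ 0 + 1323.529ms (3)
2. 1323.529ms @ 3 + 661.765ms (3/2)
3. 1985.294ms @ 9/2 + 661.765ms (3/2)
4. 2647.059ms @ 6 + 1323.529ms (3)
5. 3970.588ms @ 9 + 189.076ms (3/7)
6. 4159.664ms @ 66/7 + 189.076ms (3/7)
7. 4348.739ms @ 69/7 + 189.076ms (3/7)
8. 4537.815ms @ 72/7 + 189.076ms (3/7)
9. 4726.891ms @ 75/7 + 189.076ms (3/7)
10. 4915.966ms @ 78/7 + 189.076ms (3/7)
11. 5105.042ms @ 81/7 + 189.076ms (3/7)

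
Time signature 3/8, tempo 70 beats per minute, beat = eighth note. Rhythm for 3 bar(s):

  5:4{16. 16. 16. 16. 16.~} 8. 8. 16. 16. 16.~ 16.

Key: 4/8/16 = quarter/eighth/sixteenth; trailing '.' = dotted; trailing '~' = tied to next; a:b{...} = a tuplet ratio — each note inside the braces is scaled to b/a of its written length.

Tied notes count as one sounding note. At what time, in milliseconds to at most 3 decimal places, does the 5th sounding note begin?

1. 0.0ms @ 0 + 514.286ms (3/5)
2. 514.286ms @ 3/5 + 514.286ms (3/5)
3. 1028.571ms @ 6/5 + 514.286ms (3/5)
4. 1542.857ms @ 9/5 + 514.286ms (3/5)
5. 2057.143ms @ 12/5 + 1800.0ms (21/10)
6. 3857.143ms @ 9/2 + 1285.714ms (3/2)
7. 5142.857ms @ 6 + 642.857ms (3/4)
8. 5785.714ms @ 27/4 + 642.857ms (3/4)
9. 6428.571ms @ 15/2 + 1285.714ms (3/2)

note 5 onset = 12/5b = 2057.143ms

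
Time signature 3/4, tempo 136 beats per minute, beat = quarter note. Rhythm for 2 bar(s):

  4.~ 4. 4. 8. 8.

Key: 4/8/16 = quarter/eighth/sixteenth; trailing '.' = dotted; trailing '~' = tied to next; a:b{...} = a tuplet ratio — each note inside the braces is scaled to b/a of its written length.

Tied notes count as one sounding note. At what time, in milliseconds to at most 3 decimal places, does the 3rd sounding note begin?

1. 0.0ms @ 0 + 1323.529ms (3)
2. 1323.529ms @ 3 + 661.765ms (3/2)
3. 1985.294ms @ 9/2 + 330.882ms (3/4)
4. 2316.176ms @ 21/4 + 330.882ms (3/4)

note 3 onset = 9/2b = 1985.294ms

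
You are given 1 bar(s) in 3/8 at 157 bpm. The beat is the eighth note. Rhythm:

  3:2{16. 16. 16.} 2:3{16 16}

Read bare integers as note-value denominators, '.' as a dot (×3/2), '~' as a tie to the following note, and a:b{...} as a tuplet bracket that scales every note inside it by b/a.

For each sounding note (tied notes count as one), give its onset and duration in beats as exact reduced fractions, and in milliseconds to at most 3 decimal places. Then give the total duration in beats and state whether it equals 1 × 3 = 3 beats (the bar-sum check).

1) 0.0ms=0b +191.083ms=1/2b
2) 191.083ms=1/2b +191.083ms=1/2b
3) 382.166ms=1b +191.083ms=1/2b
4) 573.248ms=3/2b +286.624ms=3/4b
5) 859.873ms=9/4b +286.624ms=3/4b
Σ=3b of 3 (157bpm 3/8) — PASS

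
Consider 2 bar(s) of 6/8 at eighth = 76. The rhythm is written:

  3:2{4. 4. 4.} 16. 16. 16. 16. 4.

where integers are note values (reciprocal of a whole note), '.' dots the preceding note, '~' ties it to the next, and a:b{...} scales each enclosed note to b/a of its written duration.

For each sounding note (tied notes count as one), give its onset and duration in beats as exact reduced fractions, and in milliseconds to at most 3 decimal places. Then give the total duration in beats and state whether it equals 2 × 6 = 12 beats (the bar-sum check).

1) 0.0ms=0b +1578.947ms=2b
2) 1578.947ms=2b +1578.947ms=2b
3) 3157.895ms=4b +1578.947ms=2b
4) 4736.842ms=6b +592.105ms=3/4b
5) 5328.947ms=27/4b +592.105ms=3/4b
6) 5921.053ms=15/2b +592.105ms=3/4b
7) 6513.158ms=33/4b +592.105ms=3/4b
8) 7105.263ms=9b +2368.421ms=3b
Σ=12b of 12 (76bpm 6/8) — PASS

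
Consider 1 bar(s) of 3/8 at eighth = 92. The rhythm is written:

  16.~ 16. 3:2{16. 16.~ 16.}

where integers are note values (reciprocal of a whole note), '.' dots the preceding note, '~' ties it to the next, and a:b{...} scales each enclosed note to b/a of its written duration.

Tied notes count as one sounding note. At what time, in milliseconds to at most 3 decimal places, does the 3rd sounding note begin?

1. 0.0ms @ 0 + 978.261ms (3/2)
2. 978.261ms @ 3/2 + 326.087ms (1/2)
3. 1304.348ms @ 2 + 652.174ms (1)

note 3 onset = 2b = 1304.348ms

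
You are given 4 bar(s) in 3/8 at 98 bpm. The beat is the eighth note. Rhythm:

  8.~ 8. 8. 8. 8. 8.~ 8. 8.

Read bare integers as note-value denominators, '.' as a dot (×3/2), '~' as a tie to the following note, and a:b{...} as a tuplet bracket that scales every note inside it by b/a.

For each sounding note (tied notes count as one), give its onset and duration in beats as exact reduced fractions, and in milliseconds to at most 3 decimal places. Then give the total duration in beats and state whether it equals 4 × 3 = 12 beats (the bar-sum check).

1) 0.0ms=0b +1836.735ms=3b
2) 1836.735ms=3b +918.367ms=3/2b
3) 2755.102ms=9/2b +918.367ms=3/2b
4) 3673.469ms=6b +918.367ms=3/2b
5) 4591.837ms=15/2b +1836.735ms=3b
6) 6428.571ms=21/2b +918.367ms=3/2b
Σ=12b of 12 (98bpm 3/8) — PASS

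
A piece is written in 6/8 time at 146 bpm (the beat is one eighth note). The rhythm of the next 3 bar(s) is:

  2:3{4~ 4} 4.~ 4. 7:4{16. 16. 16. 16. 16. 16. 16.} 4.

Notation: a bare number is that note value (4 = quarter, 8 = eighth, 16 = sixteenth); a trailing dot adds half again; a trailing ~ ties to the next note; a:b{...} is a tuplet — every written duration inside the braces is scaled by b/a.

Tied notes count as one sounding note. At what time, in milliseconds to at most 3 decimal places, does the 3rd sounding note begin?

1. 0.0ms @ 0 + 2465.753ms (6)
2. 2465.753ms @ 6 + 2465.753ms (6)
3. 4931.507ms @ 12 + 176.125ms (3/7)
4. 5107.632ms @ 87/7 + 176.125ms (3/7)
5. 5283.757ms @ 90/7 + 176.125ms (3/7)
6. 5459.883ms @ 93/7 + 176.125ms (3/7)
7. 5636.008ms @ 96/7 + 176.125ms (3/7)
8. 5812.133ms @ 99/7 + 176.125ms (3/7)
9. 5988.258ms @ 102/7 + 176.125ms (3/7)
10. 6164.384ms @ 15 + 1232.877ms (3)

note 3 onset = 12b = 4931.507ms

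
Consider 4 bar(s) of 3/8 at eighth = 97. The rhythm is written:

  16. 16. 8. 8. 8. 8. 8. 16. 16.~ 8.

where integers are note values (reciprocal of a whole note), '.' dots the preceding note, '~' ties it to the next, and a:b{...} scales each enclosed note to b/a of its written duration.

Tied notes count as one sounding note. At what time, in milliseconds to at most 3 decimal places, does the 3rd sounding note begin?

1. 0.0ms @ 0 + 463.918ms (3/4)
2. 463.918ms @ 3/4 + 463.918ms (3/4)
3. 927.835ms @ 3/2 + 927.835ms (3/2)
4. 1855.67ms @ 3 + 927.835ms (3/2)
5. 2783.505ms @ 9/2 + 927.835ms (3/2)
6. 3711.34ms @ 6 + 927.835ms (3/2)
7. 4639.175ms @ 15/2 + 927.835ms (3/2)
8. 5567.01ms @ 9 + 463.918ms (3/4)
9. 6030.928ms @ 39/4 + 1391.753ms (9/4)

note 3 onset = 3/2b = 927.835ms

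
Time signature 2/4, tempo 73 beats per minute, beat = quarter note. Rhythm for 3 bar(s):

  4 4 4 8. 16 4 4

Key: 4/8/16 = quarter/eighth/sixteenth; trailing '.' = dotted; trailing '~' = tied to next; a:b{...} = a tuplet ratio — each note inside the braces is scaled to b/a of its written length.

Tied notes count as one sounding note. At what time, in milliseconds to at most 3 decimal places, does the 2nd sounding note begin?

1. 0.0ms @ 0 + 821.918ms (1)
2. 821.918ms @ 1 + 821.918ms (1)
3. 1643.836ms @ 2 + 821.918ms (1)
4. 2465.753ms @ 3 + 616.438ms (3/4)
5. 3082.192ms @ 15/4 + 205.479ms (1/4)
6. 3287.671ms @ 4 + 821.918ms (1)
7. 4109.589ms @ 5 + 821.918ms (1)

note 2 onset = 1b = 821.918ms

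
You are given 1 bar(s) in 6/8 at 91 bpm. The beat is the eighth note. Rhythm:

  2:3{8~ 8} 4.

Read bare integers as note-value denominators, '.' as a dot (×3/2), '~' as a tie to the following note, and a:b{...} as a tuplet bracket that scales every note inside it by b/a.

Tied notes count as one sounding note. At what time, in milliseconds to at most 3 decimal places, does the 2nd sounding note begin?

1. 0.0ms @ 0 + 1978.022ms (3)
2. 1978.022ms @ 3 + 1978.022ms (3)

note 2 onset = 3b = 1978.022ms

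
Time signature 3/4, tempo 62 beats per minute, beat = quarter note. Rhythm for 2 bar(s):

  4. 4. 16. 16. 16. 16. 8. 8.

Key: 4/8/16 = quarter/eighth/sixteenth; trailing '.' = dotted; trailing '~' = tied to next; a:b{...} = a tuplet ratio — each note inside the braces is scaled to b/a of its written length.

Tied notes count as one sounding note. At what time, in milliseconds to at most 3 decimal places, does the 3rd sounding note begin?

1. 0.0ms @ 0 + 1451.613ms (3/2)
2. 1451.613ms @ 3/2 + 1451.613ms (3/2)
3. 2903.226ms @ 3 + 362.903ms (3/8)
4. 3266.129ms @ 27/8 + 362.903ms (3/8)
5. 3629.032ms @ 15/4 + 362.903ms (3/8)
6. 3991.935ms @ 33/8 + 362.903ms (3/8)
7. 4354.839ms @ 9/2 + 725.806ms (3/4)
8. 5080.645ms @ 21/4 + 725.806ms (3/4)

note 3 onset = 3b = 2903.226ms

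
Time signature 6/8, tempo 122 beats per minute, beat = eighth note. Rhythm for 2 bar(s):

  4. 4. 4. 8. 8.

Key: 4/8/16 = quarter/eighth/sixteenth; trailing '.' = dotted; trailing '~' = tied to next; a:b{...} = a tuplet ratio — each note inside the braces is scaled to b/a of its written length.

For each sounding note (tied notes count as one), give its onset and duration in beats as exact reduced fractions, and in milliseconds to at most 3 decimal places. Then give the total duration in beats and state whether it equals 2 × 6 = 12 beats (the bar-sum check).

1) 0.0ms=0b +1475.41ms=3b
2) 1475.41ms=3b +1475.41ms=3b
3) 2950.82ms=6b +1475.41ms=3b
4) 4426.23ms=9b +737.705ms=3/2b
5) 5163.934ms=21/2b +737.705ms=3/2b
Σ=12b of 12 (122bpm 6/8) — PASS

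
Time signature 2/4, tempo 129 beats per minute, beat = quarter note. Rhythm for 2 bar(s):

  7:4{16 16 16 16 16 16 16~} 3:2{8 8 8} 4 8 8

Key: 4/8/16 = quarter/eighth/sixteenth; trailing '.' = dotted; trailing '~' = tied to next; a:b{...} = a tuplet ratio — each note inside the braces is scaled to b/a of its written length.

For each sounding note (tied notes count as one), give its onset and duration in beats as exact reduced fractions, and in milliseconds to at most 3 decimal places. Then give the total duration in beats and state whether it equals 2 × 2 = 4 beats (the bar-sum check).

1) 0.0ms=0b +66.445ms=1/7b
2) 66.445ms=1/7b +66.445ms=1/7b
3) 132.89ms=2/7b +66.445ms=1/7b
4) 199.336ms=3/7b +66.445ms=1/7b
5) 265.781ms=4/7b +66.445ms=1/7b
6) 332.226ms=5/7b +66.445ms=1/7b
7) 398.671ms=6/7b +221.484ms=10/21b
8) 620.155ms=4/3b +155.039ms=1/3b
9) 775.194ms=5/3b +155.039ms=1/3b
10) 930.233ms=2b +465.116ms=1b
11) 1395.349ms=3b +232.558ms=1/2b
12) 1627.907ms=7/2b +232.558ms=1/2b
Σ=4b of 4 (129bpm 2/4) — PASS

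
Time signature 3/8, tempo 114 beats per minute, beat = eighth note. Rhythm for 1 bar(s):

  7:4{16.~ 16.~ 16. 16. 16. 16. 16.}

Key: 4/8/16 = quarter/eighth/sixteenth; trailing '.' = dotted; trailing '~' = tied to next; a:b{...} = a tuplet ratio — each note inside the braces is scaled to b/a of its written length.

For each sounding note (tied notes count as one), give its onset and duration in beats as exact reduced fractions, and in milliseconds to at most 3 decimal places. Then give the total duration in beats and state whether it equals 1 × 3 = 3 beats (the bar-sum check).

1) 0.0ms=0b +676.692ms=9/7b
2) 676.692ms=9/7b +225.564ms=3/7b
3) 902.256ms=12/7b +225.564ms=3/7b
4) 1127.82ms=15/7b +225.564ms=3/7b
5) 1353.383ms=18/7b +225.564ms=3/7b
Σ=3b of 3 (114bpm 3/8) — PASS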